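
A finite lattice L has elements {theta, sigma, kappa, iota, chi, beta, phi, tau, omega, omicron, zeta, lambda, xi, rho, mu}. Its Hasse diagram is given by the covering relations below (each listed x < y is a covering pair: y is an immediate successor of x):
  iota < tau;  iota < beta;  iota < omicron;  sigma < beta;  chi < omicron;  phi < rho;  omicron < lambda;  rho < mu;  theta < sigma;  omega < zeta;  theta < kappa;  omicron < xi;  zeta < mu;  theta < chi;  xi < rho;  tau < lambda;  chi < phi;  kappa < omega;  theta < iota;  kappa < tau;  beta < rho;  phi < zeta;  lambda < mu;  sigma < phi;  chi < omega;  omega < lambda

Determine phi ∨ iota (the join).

Common upper bounds of {phi, iota}: mu, rho.
The least among these is rho.

rho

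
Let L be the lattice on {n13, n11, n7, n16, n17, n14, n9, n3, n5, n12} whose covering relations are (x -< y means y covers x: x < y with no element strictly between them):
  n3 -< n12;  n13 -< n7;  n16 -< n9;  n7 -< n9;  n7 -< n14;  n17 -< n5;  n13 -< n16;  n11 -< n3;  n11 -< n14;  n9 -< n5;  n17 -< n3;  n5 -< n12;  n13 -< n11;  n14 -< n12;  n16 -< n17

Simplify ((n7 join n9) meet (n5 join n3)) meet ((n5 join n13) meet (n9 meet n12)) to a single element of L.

n9

n7 ∨ n9 = n9
n5 ∨ n3 = n12
n9 ∧ n12 = n9
n5 ∨ n13 = n5
n9 ∧ n12 = n9
n5 ∧ n9 = n9
n9 ∧ n9 = n9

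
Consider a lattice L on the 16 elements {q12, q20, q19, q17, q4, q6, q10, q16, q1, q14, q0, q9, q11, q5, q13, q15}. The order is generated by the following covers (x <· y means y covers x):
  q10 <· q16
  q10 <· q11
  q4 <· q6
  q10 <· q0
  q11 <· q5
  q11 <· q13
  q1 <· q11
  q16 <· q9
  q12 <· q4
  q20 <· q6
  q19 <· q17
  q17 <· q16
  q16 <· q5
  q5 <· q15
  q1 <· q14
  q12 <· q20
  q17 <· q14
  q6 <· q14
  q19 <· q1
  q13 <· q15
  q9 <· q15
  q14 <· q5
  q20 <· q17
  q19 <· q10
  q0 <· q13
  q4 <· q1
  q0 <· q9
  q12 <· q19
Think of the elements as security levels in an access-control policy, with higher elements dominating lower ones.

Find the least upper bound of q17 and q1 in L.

Common upper bounds of {q17, q1}: q14, q15, q5.
The least among these is q14.

q14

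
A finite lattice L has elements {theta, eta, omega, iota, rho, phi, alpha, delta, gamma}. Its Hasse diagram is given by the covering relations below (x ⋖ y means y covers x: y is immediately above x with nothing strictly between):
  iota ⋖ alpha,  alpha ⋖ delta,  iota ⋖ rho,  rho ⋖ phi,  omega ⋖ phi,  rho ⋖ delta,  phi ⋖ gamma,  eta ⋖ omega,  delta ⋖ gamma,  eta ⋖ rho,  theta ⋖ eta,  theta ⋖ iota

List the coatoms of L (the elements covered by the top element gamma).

delta, phi

The coatoms are exactly the elements covered by gamma: delta, phi.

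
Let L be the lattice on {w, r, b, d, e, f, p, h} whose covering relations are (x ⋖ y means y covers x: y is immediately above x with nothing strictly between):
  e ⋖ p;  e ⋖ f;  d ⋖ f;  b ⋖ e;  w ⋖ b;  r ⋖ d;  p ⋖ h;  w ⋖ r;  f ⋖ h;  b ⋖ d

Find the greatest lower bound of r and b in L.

w

Common lower bounds of {r, b}: w.
The greatest among these is w.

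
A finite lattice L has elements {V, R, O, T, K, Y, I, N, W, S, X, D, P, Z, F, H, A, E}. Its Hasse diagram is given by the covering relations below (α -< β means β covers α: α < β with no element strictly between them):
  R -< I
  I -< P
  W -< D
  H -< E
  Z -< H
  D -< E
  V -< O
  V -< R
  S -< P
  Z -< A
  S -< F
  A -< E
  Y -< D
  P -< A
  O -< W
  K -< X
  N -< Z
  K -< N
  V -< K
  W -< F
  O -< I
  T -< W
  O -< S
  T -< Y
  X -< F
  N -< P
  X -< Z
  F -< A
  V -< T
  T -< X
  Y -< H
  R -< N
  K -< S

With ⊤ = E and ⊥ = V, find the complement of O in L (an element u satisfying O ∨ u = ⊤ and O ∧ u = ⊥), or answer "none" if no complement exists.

H

Need u with O ∨ u = E and O ∧ u = V.
Checking each element gives: H.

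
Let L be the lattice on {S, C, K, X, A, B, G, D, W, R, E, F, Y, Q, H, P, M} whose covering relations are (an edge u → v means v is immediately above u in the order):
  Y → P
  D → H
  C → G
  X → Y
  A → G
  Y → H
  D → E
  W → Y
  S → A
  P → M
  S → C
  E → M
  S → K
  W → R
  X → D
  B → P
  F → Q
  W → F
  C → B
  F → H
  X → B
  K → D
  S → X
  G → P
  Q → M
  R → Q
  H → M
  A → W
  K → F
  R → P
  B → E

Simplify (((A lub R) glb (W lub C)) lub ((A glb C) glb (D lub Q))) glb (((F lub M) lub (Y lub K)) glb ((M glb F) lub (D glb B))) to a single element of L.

W

A ∨ R = R
W ∨ C = P
R ∧ P = R
A ∧ C = S
D ∨ Q = M
S ∧ M = S
R ∨ S = R
F ∨ M = M
Y ∨ K = H
M ∨ H = M
M ∧ F = F
D ∧ B = X
F ∨ X = H
M ∧ H = H
R ∧ H = W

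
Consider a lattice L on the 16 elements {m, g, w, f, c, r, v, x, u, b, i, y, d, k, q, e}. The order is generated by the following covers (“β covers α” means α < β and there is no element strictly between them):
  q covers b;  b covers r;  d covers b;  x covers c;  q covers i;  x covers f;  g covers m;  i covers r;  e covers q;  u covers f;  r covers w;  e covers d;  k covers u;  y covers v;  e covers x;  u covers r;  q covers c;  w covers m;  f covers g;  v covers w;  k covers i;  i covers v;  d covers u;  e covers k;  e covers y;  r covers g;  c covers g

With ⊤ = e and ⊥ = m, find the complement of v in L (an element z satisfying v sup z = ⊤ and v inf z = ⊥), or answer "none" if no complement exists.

Need z with v ∨ z = e and v ∧ z = m.
Checking each element gives: x.

x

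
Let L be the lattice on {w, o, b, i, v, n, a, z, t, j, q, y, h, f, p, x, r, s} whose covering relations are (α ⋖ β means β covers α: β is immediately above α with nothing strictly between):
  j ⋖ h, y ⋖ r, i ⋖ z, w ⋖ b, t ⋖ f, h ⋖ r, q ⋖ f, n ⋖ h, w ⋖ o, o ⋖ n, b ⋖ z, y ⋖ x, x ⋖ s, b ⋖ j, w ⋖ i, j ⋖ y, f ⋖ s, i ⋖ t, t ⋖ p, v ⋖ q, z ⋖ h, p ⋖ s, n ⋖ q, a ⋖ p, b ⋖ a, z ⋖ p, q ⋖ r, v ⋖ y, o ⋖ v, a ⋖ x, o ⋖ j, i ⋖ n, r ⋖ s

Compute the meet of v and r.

v

Common lower bounds of {v, r}: o, v, w.
The greatest among these is v.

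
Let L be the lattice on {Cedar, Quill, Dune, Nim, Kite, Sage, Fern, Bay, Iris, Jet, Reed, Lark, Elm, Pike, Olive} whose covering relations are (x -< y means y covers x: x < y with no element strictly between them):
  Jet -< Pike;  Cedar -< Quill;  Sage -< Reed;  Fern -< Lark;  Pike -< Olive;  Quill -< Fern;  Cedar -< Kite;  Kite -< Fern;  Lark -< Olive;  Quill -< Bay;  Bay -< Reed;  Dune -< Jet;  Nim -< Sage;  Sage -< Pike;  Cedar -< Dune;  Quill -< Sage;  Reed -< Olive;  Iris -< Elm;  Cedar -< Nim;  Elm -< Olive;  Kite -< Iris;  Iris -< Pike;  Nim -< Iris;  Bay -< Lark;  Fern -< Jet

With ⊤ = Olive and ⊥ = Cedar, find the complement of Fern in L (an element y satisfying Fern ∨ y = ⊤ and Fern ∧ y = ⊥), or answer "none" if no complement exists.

For every candidate y, either Fern ∨ y ≠ Olive or Fern ∧ y ≠ Cedar; no complement exists.

none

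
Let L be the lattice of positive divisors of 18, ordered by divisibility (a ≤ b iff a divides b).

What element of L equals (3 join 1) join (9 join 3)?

3 ∨ 1 = 3
9 ∨ 3 = 9
3 ∨ 9 = 9

9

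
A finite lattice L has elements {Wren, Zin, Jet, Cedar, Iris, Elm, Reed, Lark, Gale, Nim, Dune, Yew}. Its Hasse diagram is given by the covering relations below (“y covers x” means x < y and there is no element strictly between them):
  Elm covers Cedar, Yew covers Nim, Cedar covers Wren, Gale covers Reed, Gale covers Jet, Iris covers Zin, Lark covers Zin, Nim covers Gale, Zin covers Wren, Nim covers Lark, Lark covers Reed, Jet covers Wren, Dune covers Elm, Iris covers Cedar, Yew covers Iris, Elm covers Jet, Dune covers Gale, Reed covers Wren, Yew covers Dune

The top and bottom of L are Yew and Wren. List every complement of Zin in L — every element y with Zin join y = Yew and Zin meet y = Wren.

Need y with Zin ∨ y = Yew and Zin ∧ y = Wren.
Checking each element gives: Dune, Elm.

Dune, Elm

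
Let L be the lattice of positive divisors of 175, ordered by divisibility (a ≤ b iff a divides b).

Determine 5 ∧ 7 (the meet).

In the divisibility order, the meet is the greatest common divisor: gcd(5, 7) = 1.

1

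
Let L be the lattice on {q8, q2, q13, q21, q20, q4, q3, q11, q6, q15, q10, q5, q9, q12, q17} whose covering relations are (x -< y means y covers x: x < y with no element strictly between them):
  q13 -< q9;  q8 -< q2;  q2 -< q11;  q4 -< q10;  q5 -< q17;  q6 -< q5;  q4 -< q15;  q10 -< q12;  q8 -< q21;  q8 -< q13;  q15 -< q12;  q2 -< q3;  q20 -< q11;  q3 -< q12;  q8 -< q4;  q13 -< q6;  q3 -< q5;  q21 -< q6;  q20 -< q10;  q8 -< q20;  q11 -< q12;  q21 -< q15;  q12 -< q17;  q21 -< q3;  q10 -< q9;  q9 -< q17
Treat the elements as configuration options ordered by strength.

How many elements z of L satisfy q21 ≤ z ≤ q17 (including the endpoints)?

7

The interval [q21, q17] = {q12, q15, q17, q21, q3, q5, q6}, which has 7 elements.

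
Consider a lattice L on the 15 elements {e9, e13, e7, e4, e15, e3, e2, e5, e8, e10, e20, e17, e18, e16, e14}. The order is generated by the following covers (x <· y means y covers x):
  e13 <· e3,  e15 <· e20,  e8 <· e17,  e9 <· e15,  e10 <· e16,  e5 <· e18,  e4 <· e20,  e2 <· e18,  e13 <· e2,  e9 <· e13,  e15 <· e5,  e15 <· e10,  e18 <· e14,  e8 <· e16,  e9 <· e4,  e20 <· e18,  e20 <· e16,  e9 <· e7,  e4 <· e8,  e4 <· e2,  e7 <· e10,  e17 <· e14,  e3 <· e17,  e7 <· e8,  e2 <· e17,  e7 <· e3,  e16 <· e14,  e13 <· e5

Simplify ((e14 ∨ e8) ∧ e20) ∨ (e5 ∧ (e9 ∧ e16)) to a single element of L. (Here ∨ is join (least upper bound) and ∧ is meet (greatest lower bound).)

e14 ∨ e8 = e14
e14 ∧ e20 = e20
e9 ∧ e16 = e9
e5 ∧ e9 = e9
e20 ∨ e9 = e20

e20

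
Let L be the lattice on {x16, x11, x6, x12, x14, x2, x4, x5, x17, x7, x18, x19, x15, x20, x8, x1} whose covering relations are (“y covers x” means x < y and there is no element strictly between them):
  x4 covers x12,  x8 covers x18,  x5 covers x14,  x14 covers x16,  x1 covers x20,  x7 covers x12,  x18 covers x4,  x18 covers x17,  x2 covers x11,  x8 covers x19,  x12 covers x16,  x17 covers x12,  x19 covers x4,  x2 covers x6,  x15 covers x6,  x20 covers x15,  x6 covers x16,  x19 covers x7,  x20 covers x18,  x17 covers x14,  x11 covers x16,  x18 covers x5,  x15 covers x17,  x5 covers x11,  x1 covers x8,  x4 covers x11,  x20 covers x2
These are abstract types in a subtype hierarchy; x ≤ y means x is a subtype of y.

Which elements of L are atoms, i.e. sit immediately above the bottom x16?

The atoms are exactly the elements that cover x16: x11, x12, x14, x6.

x11, x12, x14, x6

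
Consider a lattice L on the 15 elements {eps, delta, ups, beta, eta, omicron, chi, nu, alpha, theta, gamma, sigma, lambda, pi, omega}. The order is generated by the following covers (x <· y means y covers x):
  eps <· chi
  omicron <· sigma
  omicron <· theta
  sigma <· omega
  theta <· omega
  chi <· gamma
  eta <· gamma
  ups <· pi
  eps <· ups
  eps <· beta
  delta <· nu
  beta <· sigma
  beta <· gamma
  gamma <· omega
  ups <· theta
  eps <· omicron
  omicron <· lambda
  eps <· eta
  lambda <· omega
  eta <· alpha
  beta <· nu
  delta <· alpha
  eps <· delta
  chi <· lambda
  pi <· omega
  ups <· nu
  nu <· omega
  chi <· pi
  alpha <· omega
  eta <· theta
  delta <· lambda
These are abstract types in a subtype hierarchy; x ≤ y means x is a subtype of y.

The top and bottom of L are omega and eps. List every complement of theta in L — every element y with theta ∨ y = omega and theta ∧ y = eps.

Need y with theta ∨ y = omega and theta ∧ y = eps.
Checking each element gives: beta, chi, delta.

beta, chi, delta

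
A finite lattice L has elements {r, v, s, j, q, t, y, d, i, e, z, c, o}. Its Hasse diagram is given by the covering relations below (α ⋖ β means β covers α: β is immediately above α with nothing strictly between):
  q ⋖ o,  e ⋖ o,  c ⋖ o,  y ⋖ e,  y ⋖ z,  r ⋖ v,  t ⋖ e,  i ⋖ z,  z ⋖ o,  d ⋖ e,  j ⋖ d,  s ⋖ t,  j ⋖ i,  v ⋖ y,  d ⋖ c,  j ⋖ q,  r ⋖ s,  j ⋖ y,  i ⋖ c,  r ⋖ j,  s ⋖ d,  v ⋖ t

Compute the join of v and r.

Common upper bounds of {v, r}: e, o, t, v, y, z.
The least among these is v.

v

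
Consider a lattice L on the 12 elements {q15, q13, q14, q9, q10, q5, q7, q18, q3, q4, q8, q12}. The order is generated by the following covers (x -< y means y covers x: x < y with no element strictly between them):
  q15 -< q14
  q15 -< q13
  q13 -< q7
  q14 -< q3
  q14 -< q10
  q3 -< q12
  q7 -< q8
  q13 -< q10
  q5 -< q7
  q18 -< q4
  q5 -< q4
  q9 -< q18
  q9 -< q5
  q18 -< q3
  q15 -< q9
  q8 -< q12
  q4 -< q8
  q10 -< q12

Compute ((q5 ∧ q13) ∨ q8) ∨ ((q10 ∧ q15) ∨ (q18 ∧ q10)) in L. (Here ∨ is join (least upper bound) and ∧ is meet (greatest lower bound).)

q8

q5 ∧ q13 = q15
q15 ∨ q8 = q8
q10 ∧ q15 = q15
q18 ∧ q10 = q15
q15 ∨ q15 = q15
q8 ∨ q15 = q8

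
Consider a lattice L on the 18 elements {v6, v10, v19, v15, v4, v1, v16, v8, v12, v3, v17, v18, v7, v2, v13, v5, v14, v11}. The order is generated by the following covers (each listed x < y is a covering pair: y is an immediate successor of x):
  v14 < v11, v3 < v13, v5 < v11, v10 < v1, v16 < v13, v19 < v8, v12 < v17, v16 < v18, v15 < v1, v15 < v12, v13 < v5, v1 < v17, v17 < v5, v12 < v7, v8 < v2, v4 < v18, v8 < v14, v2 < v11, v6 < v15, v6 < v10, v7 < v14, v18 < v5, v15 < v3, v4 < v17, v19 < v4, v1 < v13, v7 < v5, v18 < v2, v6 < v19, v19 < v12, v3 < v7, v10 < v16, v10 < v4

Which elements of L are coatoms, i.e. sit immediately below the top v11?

The coatoms are exactly the elements covered by v11: v14, v2, v5.

v14, v2, v5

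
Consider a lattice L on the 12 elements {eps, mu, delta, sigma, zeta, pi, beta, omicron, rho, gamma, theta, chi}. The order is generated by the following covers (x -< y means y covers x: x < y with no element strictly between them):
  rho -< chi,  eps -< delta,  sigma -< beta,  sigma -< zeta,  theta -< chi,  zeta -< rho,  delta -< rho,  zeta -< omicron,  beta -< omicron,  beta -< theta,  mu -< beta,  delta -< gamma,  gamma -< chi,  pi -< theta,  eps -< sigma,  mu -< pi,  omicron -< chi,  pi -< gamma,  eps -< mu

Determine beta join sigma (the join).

beta

Common upper bounds of {beta, sigma}: beta, chi, omicron, theta.
The least among these is beta.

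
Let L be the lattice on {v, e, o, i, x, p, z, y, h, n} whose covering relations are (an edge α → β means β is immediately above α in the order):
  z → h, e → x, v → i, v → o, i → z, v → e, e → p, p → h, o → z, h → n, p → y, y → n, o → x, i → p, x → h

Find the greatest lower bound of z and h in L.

Common lower bounds of {z, h}: i, o, v, z.
The greatest among these is z.

z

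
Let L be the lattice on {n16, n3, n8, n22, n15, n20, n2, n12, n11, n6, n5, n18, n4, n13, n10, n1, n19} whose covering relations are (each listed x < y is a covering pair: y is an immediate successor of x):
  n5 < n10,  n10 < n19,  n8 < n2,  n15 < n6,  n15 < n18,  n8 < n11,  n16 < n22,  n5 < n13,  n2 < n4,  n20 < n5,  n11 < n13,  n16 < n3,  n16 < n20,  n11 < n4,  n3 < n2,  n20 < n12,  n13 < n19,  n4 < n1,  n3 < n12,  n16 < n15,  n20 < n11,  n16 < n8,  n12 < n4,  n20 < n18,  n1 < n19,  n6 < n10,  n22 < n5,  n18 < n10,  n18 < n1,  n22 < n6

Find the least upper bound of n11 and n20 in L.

n11

Common upper bounds of {n11, n20}: n1, n11, n13, n19, n4.
The least among these is n11.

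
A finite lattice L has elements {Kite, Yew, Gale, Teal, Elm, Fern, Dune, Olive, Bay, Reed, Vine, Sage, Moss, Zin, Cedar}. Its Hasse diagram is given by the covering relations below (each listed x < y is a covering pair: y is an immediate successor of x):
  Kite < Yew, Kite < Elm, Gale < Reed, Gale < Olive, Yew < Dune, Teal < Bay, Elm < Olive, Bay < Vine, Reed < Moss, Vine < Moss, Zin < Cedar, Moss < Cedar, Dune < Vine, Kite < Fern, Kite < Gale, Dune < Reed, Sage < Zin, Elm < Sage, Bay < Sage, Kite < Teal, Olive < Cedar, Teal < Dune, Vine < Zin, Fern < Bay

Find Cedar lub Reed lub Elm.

Common upper bounds of {Cedar, Reed, Elm}: Cedar.
The least among these is Cedar.

Cedar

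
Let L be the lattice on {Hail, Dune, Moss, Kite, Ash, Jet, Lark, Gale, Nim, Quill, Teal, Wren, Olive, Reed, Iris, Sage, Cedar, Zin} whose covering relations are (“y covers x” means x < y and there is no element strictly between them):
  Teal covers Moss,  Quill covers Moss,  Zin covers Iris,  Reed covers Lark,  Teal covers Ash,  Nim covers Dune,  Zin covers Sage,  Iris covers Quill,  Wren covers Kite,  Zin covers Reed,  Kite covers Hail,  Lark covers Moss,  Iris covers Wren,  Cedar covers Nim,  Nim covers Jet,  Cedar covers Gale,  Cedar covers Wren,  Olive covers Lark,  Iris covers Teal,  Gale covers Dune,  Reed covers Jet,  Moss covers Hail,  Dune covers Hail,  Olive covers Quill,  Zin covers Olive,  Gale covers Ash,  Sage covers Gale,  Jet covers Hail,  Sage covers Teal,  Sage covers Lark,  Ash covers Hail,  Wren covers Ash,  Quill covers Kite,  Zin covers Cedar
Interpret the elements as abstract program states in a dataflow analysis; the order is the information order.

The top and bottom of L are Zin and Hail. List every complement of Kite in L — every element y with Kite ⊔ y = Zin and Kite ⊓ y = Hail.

Reed, Sage

Need y with Kite ∨ y = Zin and Kite ∧ y = Hail.
Checking each element gives: Reed, Sage.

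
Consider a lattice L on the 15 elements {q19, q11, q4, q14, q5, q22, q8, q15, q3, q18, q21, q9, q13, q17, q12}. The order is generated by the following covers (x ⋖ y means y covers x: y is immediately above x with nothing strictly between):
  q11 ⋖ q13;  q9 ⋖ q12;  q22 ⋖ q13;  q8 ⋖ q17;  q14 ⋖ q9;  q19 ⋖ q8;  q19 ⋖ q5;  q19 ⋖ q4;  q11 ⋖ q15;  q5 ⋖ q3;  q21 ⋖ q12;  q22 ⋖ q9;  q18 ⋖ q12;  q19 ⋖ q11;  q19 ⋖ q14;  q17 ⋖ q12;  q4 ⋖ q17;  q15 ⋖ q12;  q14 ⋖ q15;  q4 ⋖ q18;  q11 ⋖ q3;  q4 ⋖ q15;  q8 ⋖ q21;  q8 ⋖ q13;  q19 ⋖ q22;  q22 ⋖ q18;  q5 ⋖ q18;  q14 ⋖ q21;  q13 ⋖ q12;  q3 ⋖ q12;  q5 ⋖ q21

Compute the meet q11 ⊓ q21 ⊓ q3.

q19

Common lower bounds of {q11, q21, q3}: q19.
The greatest among these is q19.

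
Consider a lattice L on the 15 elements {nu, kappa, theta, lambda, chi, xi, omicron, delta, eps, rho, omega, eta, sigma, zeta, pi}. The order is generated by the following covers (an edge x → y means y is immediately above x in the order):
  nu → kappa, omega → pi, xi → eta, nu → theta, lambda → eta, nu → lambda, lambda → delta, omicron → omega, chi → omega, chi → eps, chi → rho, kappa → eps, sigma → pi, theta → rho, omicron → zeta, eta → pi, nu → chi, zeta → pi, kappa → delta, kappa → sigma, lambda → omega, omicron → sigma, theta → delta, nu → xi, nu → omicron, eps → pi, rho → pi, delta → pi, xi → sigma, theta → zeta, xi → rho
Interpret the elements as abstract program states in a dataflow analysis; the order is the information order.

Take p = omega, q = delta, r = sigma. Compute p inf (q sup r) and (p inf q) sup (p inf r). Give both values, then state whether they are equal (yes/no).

q sup r = pi, so p inf (q sup r) = omega inf pi = omega.
p inf q = lambda and p inf r = omicron, so (p inf q) sup (p inf r) = lambda sup omicron = omega.
Equal: yes.

omega; omega; yes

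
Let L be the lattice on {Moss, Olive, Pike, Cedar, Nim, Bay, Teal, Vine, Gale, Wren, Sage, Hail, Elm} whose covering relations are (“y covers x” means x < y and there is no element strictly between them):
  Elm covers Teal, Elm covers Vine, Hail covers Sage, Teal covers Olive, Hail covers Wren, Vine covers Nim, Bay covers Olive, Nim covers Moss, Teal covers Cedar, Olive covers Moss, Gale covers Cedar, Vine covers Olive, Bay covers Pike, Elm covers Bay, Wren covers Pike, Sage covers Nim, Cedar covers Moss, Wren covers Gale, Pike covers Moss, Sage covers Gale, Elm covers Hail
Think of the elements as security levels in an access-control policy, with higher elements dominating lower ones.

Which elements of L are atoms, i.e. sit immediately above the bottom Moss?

Cedar, Nim, Olive, Pike

The atoms are exactly the elements that cover Moss: Cedar, Nim, Olive, Pike.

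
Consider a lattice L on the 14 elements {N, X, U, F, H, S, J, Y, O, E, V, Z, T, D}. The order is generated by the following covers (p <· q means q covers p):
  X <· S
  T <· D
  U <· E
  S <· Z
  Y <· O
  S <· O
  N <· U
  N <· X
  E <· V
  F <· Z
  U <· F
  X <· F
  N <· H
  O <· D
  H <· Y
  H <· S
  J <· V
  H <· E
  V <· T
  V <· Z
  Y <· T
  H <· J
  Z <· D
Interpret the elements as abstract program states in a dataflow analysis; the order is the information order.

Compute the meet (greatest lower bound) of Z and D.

Z

Common lower bounds of {Z, D}: E, F, H, J, N, S, U, V, X, Z.
The greatest among these is Z.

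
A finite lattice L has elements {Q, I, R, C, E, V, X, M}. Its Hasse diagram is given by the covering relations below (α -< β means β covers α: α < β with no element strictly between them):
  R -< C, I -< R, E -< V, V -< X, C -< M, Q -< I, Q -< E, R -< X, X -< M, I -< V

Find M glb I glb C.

I

Common lower bounds of {M, I, C}: I, Q.
The greatest among these is I.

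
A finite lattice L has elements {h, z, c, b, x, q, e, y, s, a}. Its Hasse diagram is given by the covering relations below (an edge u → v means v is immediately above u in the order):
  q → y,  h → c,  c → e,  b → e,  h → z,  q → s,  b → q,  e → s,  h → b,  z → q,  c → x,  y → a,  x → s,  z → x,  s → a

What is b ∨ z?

Common upper bounds of {b, z}: a, q, s, y.
The least among these is q.

q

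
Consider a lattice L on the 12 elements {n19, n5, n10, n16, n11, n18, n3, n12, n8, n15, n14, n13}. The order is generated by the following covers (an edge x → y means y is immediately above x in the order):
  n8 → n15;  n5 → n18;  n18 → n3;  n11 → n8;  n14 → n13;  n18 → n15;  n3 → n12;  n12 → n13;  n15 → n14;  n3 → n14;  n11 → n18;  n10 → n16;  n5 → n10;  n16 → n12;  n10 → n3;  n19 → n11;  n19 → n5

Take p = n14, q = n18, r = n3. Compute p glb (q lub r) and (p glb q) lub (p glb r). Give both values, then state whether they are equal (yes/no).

q lub r = n3, so p glb (q lub r) = n14 glb n3 = n3.
p glb q = n18 and p glb r = n3, so (p glb q) lub (p glb r) = n18 lub n3 = n3.
Equal: yes.

n3; n3; yes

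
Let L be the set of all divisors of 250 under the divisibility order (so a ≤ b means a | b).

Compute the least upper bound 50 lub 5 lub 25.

50

In the divisibility order, the join is the least common multiple: lcm(50, 5, 25) = 50.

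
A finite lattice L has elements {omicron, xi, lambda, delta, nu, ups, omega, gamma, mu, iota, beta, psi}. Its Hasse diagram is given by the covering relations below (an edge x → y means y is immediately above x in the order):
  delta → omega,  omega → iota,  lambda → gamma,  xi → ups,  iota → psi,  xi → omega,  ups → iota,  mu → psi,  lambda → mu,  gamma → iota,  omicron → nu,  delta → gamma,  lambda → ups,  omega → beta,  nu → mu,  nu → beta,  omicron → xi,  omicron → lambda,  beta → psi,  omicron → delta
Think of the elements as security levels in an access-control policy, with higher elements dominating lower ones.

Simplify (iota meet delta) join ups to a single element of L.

iota ∧ delta = delta
delta ∨ ups = iota

iota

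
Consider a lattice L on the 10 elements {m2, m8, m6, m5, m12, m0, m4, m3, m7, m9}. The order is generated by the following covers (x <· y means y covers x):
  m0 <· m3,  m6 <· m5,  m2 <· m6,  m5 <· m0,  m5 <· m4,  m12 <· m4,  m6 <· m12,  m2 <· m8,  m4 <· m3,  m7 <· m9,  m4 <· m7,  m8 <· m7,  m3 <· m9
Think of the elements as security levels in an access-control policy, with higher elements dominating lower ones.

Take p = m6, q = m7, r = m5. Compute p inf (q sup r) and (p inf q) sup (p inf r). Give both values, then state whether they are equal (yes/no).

q sup r = m7, so p inf (q sup r) = m6 inf m7 = m6.
p inf q = m6 and p inf r = m6, so (p inf q) sup (p inf r) = m6 sup m6 = m6.
Equal: yes.

m6; m6; yes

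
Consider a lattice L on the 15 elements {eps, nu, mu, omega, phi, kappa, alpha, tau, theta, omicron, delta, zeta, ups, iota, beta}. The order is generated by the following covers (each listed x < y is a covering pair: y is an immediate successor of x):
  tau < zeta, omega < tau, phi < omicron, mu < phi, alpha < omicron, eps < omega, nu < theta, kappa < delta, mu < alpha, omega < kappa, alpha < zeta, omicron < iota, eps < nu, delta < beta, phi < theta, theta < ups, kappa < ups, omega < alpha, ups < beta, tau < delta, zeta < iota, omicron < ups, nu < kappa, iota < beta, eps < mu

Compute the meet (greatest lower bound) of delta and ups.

Common lower bounds of {delta, ups}: eps, kappa, nu, omega.
The greatest among these is kappa.

kappa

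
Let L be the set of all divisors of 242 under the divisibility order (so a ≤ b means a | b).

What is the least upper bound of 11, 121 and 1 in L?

In the divisibility order, the join is the least common multiple: lcm(11, 121, 1) = 121.

121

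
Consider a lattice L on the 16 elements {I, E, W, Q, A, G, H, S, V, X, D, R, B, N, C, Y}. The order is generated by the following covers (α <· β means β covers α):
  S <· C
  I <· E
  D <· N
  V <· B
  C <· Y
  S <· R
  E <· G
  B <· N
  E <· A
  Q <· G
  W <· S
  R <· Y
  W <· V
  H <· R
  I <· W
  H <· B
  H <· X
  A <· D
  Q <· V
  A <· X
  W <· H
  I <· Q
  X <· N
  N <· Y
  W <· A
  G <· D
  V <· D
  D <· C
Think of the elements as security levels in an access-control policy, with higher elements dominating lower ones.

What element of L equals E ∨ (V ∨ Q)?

D

V ∨ Q = V
E ∨ V = D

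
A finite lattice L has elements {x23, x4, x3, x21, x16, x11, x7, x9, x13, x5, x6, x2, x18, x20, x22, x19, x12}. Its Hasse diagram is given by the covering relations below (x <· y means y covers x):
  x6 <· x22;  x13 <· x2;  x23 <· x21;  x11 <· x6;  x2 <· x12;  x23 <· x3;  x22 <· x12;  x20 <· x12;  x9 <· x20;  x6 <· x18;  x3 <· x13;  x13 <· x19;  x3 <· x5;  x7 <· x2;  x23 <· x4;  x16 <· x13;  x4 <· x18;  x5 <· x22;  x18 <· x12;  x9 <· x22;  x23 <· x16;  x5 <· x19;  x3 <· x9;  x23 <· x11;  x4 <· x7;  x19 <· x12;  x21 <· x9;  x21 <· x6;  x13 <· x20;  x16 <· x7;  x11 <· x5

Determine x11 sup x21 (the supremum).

Common upper bounds of {x11, x21}: x12, x18, x22, x6.
The least among these is x6.

x6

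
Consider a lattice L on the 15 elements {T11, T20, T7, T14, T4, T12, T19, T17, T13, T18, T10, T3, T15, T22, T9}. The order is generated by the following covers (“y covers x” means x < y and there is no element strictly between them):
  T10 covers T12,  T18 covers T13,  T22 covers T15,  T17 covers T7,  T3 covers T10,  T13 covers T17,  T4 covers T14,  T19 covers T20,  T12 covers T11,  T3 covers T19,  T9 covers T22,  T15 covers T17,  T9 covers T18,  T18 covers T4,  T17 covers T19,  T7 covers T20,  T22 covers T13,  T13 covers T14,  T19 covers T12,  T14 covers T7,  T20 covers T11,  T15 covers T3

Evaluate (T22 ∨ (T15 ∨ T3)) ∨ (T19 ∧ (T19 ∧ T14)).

T22

T15 ∨ T3 = T15
T22 ∨ T15 = T22
T19 ∧ T14 = T20
T19 ∧ T20 = T20
T22 ∨ T20 = T22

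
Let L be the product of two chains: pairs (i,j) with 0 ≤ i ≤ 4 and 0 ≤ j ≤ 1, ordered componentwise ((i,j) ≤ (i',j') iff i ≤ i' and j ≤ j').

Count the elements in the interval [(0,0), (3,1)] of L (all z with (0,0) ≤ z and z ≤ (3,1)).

8

The interval [(0,0), (3,1)] = {(0,0), (0,1), (1,0), (1,1), (2,0), (2,1), (3,0), (3,1)}, which has 8 elements.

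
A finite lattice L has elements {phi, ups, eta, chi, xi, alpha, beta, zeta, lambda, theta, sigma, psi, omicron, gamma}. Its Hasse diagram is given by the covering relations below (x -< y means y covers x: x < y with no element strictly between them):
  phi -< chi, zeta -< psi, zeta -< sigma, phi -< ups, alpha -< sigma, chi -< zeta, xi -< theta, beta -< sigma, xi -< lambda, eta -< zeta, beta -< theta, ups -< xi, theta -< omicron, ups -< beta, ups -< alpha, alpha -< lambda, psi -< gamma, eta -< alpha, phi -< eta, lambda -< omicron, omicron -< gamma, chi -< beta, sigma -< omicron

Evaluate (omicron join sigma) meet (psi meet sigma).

omicron ∨ sigma = omicron
psi ∧ sigma = zeta
omicron ∧ zeta = zeta

zeta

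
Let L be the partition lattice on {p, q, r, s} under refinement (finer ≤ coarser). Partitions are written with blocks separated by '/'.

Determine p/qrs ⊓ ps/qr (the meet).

p/qr/s

The meet (common refinement) of p/qrs and ps/qr intersects blocks pairwise, giving p/qr/s.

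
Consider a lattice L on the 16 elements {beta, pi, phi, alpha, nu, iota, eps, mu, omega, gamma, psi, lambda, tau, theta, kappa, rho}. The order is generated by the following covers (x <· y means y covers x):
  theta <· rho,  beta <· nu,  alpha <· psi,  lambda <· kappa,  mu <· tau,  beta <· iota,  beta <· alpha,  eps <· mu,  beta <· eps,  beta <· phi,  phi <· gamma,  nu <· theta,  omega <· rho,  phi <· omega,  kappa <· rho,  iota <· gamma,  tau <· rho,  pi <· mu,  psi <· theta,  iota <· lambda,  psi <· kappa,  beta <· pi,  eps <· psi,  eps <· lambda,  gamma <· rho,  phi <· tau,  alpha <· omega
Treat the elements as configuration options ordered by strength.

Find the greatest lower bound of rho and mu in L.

mu

Common lower bounds of {rho, mu}: beta, eps, mu, pi.
The greatest among these is mu.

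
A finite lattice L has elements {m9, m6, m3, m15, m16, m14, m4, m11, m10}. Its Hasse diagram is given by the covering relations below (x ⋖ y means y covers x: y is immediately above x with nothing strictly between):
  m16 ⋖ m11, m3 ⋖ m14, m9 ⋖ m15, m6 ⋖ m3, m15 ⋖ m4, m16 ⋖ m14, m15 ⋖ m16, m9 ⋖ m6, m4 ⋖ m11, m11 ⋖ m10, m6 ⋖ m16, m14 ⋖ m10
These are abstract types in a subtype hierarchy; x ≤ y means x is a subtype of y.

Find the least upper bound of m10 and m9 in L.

m10

Common upper bounds of {m10, m9}: m10.
The least among these is m10.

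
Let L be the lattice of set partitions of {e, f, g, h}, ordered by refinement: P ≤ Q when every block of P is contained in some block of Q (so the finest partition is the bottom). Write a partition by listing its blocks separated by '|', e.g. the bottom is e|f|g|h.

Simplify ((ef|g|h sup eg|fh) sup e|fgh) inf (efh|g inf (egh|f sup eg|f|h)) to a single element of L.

eh|f|g

ef|g|h ∨ eg|fh = efgh
efgh ∨ e|fgh = efgh
egh|f ∨ eg|f|h = egh|f
efh|g ∧ egh|f = eh|f|g
efgh ∧ eh|f|g = eh|f|g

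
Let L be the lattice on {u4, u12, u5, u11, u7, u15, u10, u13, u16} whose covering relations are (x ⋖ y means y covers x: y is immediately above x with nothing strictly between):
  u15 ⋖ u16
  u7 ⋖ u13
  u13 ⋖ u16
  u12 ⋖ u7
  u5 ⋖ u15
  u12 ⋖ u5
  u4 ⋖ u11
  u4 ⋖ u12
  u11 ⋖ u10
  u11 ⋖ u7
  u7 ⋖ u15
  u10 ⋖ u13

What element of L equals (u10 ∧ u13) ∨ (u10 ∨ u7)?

u13

u10 ∧ u13 = u10
u10 ∨ u7 = u13
u10 ∨ u13 = u13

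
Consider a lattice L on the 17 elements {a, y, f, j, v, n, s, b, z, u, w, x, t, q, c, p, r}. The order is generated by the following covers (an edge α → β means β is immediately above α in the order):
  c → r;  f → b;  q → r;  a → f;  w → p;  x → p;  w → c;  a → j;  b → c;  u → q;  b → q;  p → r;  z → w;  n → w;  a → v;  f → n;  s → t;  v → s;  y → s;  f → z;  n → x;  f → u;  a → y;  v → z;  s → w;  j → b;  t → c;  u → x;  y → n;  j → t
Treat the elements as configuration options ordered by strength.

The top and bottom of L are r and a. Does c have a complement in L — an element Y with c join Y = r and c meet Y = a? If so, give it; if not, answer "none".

For every candidate Y, either c ∨ Y ≠ r or c ∧ Y ≠ a; no complement exists.

none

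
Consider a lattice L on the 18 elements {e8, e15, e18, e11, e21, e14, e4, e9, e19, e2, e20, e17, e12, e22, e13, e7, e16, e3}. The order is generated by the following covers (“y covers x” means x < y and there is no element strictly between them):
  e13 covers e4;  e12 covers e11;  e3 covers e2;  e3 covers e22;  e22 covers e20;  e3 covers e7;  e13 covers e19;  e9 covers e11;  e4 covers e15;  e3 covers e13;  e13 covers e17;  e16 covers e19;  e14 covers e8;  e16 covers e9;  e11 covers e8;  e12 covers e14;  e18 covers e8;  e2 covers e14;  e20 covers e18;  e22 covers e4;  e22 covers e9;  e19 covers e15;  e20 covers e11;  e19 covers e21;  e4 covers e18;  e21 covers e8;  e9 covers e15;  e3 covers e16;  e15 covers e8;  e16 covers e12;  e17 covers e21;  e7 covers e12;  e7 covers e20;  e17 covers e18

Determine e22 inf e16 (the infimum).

e9

Common lower bounds of {e22, e16}: e11, e15, e8, e9.
The greatest among these is e9.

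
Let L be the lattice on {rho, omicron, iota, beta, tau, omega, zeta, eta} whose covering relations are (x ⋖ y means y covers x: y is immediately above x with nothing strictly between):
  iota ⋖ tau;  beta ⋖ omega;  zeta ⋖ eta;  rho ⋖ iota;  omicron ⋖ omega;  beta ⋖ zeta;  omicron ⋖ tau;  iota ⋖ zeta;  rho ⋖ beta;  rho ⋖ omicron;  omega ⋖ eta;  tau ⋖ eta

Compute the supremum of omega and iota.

Common upper bounds of {omega, iota}: eta.
The least among these is eta.

eta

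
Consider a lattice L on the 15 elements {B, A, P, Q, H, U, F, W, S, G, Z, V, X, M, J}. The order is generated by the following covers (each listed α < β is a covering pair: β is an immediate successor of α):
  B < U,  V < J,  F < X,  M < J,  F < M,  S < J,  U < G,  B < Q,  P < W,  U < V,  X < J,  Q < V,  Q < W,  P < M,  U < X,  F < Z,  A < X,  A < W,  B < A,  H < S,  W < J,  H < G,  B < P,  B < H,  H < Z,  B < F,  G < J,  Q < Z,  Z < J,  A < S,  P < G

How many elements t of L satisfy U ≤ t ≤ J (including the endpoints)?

5

The interval [U, J] = {G, J, U, V, X}, which has 5 elements.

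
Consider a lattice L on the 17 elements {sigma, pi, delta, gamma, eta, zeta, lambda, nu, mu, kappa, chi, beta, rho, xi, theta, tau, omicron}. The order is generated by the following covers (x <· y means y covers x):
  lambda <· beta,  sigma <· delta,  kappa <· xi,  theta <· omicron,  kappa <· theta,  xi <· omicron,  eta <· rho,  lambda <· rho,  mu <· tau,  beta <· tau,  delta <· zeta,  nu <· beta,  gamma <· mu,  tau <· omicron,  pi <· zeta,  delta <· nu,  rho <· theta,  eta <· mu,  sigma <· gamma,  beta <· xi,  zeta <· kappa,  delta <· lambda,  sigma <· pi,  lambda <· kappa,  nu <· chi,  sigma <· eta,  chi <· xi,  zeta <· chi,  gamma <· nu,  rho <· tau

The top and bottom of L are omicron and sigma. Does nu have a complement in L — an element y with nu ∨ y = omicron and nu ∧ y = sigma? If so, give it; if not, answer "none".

none

For every candidate y, either nu ∨ y ≠ omicron or nu ∧ y ≠ sigma; no complement exists.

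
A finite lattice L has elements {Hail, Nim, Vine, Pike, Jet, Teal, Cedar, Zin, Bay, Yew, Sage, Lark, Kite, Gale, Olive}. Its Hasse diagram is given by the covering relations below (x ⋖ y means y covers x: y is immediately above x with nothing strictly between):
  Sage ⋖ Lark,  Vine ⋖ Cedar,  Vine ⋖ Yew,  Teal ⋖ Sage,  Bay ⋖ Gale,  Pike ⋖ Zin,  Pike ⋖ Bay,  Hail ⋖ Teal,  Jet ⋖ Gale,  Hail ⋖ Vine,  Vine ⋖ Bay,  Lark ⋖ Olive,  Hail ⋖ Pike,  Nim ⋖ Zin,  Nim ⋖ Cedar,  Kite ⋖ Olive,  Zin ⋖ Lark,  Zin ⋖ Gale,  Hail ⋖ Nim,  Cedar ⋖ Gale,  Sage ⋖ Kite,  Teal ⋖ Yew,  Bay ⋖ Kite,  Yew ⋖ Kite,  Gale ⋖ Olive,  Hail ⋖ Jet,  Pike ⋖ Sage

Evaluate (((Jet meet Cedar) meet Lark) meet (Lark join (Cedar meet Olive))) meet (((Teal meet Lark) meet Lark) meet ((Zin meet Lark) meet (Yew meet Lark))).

Hail

Jet ∧ Cedar = Hail
Hail ∧ Lark = Hail
Cedar ∧ Olive = Cedar
Lark ∨ Cedar = Olive
Hail ∧ Olive = Hail
Teal ∧ Lark = Teal
Teal ∧ Lark = Teal
Zin ∧ Lark = Zin
Yew ∧ Lark = Teal
Zin ∧ Teal = Hail
Teal ∧ Hail = Hail
Hail ∧ Hail = Hail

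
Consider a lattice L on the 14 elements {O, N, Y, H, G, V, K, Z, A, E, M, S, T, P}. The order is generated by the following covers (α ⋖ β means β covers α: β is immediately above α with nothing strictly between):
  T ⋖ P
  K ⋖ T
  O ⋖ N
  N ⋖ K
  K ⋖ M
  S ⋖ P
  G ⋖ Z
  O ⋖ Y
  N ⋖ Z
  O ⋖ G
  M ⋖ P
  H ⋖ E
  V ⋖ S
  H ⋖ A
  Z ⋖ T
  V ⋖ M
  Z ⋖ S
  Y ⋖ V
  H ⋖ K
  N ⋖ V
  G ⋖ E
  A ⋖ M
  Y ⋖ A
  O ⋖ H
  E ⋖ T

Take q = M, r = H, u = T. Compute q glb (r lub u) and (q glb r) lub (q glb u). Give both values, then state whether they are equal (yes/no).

K; K; yes

r lub u = T, so q glb (r lub u) = M glb T = K.
q glb r = H and q glb u = K, so (q glb r) lub (q glb u) = H lub K = K.
Equal: yes.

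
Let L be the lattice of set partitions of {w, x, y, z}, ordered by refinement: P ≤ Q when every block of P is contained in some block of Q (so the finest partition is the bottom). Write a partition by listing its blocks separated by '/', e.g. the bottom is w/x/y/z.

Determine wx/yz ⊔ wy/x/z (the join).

The join of wx/yz and wy/x/z merges any blocks that overlap across the partitions, giving wxyz.

wxyz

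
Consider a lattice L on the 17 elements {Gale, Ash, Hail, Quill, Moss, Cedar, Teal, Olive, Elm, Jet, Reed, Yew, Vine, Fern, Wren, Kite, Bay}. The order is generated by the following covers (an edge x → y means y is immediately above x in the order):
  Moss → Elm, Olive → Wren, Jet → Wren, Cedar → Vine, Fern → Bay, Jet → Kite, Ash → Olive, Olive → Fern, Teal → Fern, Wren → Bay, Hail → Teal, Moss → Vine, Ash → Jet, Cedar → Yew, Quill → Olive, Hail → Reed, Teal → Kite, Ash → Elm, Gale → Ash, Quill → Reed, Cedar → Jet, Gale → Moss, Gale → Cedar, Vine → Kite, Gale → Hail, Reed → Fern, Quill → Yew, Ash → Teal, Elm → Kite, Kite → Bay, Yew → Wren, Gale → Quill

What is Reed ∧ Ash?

Common lower bounds of {Reed, Ash}: Gale.
The greatest among these is Gale.

Gale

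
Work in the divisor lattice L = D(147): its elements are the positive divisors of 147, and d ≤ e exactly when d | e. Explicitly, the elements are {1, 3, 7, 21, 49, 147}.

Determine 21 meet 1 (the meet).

In the divisibility order, the meet is the greatest common divisor: gcd(21, 1) = 1.

1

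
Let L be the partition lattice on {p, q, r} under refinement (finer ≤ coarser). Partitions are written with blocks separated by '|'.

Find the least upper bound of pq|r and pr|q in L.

pqr

The join of pq|r and pr|q merges any blocks that overlap across the partitions, giving pqr.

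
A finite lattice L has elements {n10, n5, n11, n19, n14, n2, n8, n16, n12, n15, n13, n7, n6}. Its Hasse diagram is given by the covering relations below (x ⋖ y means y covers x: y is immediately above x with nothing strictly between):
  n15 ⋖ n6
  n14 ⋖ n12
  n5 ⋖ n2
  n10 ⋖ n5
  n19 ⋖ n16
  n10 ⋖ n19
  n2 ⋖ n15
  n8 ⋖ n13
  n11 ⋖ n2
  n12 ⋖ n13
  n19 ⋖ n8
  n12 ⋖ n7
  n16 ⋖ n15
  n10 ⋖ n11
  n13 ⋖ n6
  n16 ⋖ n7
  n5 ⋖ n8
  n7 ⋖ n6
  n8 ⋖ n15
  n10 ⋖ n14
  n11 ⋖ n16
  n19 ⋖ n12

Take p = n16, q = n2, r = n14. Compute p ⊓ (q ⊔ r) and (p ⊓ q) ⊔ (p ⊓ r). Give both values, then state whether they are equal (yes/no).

n16; n11; no

q ⊔ r = n6, so p ⊓ (q ⊔ r) = n16 ⊓ n6 = n16.
p ⊓ q = n11 and p ⊓ r = n10, so (p ⊓ q) ⊔ (p ⊓ r) = n11 ⊔ n10 = n11.
Equal: no.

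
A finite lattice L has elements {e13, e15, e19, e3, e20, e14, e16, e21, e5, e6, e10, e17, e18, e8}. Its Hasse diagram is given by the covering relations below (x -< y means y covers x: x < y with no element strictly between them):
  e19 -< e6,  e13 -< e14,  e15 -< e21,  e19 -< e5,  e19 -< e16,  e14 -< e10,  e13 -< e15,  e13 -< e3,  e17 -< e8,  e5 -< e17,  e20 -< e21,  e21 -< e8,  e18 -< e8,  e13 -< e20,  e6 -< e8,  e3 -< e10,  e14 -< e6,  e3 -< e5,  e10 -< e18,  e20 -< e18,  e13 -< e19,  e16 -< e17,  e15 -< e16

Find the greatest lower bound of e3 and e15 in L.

e13

Common lower bounds of {e3, e15}: e13.
The greatest among these is e13.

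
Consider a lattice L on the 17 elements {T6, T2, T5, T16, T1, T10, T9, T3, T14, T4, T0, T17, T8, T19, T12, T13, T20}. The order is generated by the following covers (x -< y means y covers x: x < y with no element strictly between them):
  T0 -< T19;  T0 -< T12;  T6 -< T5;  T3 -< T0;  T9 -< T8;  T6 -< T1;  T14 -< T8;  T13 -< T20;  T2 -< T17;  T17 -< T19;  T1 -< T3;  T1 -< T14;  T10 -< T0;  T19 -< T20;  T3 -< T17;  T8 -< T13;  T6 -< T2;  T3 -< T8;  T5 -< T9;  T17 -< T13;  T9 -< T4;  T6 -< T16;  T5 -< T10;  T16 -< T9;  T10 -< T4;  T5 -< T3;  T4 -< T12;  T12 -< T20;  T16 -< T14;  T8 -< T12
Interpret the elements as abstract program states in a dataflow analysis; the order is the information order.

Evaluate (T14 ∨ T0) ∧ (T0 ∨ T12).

T12

T14 ∨ T0 = T12
T0 ∨ T12 = T12
T12 ∧ T12 = T12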